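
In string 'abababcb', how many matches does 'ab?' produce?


Pattern 'ab?' matches 'a' optionally followed by 'b'.
String: 'abababcb'
Scanning left to right for 'a' then checking next char:
  Match 1: 'ab' (a followed by b)
  Match 2: 'ab' (a followed by b)
  Match 3: 'ab' (a followed by b)
Total matches: 3

3


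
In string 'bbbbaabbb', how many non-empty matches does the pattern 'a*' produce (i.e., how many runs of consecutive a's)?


Pattern 'a*' matches zero or more a's. We want non-empty runs of consecutive a's.
String: 'bbbbaabbb'
Walking through the string to find runs of a's:
  Run 1: positions 4-5 -> 'aa'
Non-empty runs found: ['aa']
Count: 1

1


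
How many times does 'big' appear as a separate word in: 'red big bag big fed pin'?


Scanning each word for exact match 'big':
  Word 1: 'red' -> no
  Word 2: 'big' -> MATCH
  Word 3: 'bag' -> no
  Word 4: 'big' -> MATCH
  Word 5: 'fed' -> no
  Word 6: 'pin' -> no
Total matches: 2

2


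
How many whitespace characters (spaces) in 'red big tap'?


\s matches whitespace characters (spaces, tabs, etc.).
Text: 'red big tap'
This text has 3 words separated by spaces.
Number of spaces = number of words - 1 = 3 - 1 = 2

2


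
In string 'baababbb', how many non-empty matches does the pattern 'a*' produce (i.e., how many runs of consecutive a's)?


Pattern 'a*' matches zero or more a's. We want non-empty runs of consecutive a's.
String: 'baababbb'
Walking through the string to find runs of a's:
  Run 1: positions 1-2 -> 'aa'
  Run 2: positions 4-4 -> 'a'
Non-empty runs found: ['aa', 'a']
Count: 2

2


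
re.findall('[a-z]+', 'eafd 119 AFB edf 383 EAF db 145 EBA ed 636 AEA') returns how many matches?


Pattern '[a-z]+' finds one or more lowercase letters.
Text: 'eafd 119 AFB edf 383 EAF db 145 EBA ed 636 AEA'
Scanning for matches:
  Match 1: 'eafd'
  Match 2: 'edf'
  Match 3: 'db'
  Match 4: 'ed'
Total matches: 4

4


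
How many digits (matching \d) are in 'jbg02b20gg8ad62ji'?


\d matches any digit 0-9.
Scanning 'jbg02b20gg8ad62ji':
  pos 3: '0' -> DIGIT
  pos 4: '2' -> DIGIT
  pos 6: '2' -> DIGIT
  pos 7: '0' -> DIGIT
  pos 10: '8' -> DIGIT
  pos 13: '6' -> DIGIT
  pos 14: '2' -> DIGIT
Digits found: ['0', '2', '2', '0', '8', '6', '2']
Total: 7

7


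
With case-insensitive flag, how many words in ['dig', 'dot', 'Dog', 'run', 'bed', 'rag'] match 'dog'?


Case-insensitive matching: compare each word's lowercase form to 'dog'.
  'dig' -> lower='dig' -> no
  'dot' -> lower='dot' -> no
  'Dog' -> lower='dog' -> MATCH
  'run' -> lower='run' -> no
  'bed' -> lower='bed' -> no
  'rag' -> lower='rag' -> no
Matches: ['Dog']
Count: 1

1


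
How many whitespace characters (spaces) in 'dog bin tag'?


\s matches whitespace characters (spaces, tabs, etc.).
Text: 'dog bin tag'
This text has 3 words separated by spaces.
Number of spaces = number of words - 1 = 3 - 1 = 2

2


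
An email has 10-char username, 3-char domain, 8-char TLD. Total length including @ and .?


An email address has format: username@domain.tld
Username length: 10
'@' character: 1
Domain length: 3
'.' character: 1
TLD length: 8
Total = 10 + 1 + 3 + 1 + 8 = 23

23


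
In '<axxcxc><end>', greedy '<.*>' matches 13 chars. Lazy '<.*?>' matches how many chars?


Greedy '<.*>' tries to match as MUCH as possible.
Lazy '<.*?>' tries to match as LITTLE as possible.

String: '<axxcxc><end>'
Greedy '<.*>' starts at first '<' and extends to the LAST '>': '<axxcxc><end>' (13 chars)
Lazy '<.*?>' starts at first '<' and stops at the FIRST '>': '<axxcxc>' (8 chars)

8


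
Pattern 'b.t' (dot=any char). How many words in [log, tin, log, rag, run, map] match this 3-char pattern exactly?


Pattern 'b.t' means: starts with 'b', any single char, ends with 't'.
Checking each word (must be exactly 3 chars):
  'log' (len=3): no
  'tin' (len=3): no
  'log' (len=3): no
  'rag' (len=3): no
  'run' (len=3): no
  'map' (len=3): no
Matching words: []
Total: 0

0


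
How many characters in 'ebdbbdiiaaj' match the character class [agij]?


Character class [agij] matches any of: {a, g, i, j}
Scanning string 'ebdbbdiiaaj' character by character:
  pos 0: 'e' -> no
  pos 1: 'b' -> no
  pos 2: 'd' -> no
  pos 3: 'b' -> no
  pos 4: 'b' -> no
  pos 5: 'd' -> no
  pos 6: 'i' -> MATCH
  pos 7: 'i' -> MATCH
  pos 8: 'a' -> MATCH
  pos 9: 'a' -> MATCH
  pos 10: 'j' -> MATCH
Total matches: 5

5


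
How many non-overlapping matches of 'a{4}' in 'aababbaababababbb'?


Pattern 'a{4}' matches exactly 4 consecutive a's (greedy, non-overlapping).
String: 'aababbaababababbb'
Scanning for runs of a's:
  Run at pos 0: 'aa' (length 2) -> 0 match(es)
  Run at pos 3: 'a' (length 1) -> 0 match(es)
  Run at pos 6: 'aa' (length 2) -> 0 match(es)
  Run at pos 9: 'a' (length 1) -> 0 match(es)
  Run at pos 11: 'a' (length 1) -> 0 match(es)
  Run at pos 13: 'a' (length 1) -> 0 match(es)
Matches found: []
Total: 0

0


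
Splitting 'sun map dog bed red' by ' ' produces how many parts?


Splitting by ' ' breaks the string at each occurrence of the separator.
Text: 'sun map dog bed red'
Parts after split:
  Part 1: 'sun'
  Part 2: 'map'
  Part 3: 'dog'
  Part 4: 'bed'
  Part 5: 'red'
Total parts: 5

5


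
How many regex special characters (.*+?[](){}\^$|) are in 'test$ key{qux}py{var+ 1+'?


Regex special characters are: . * + ? [ ] ( ) { } \ ^ $ |
Scanning 'test$ key{qux}py{var+ 1+':
  pos 4: '$' -> SPECIAL
  pos 9: '{' -> SPECIAL
  pos 13: '}' -> SPECIAL
  pos 16: '{' -> SPECIAL
  pos 20: '+' -> SPECIAL
  pos 23: '+' -> SPECIAL
Special chars found: ['$', '{', '}', '{', '+', '+']
Total: 6

6


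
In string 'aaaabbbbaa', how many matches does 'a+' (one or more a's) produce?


Pattern 'a+' matches one or more consecutive a's.
String: 'aaaabbbbaa'
Scanning for runs of a:
  Match 1: 'aaaa' (length 4)
  Match 2: 'aa' (length 2)
Total matches: 2

2


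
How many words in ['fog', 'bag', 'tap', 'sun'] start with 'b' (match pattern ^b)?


Pattern ^b anchors to start of word. Check which words begin with 'b':
  'fog' -> no
  'bag' -> MATCH (starts with 'b')
  'tap' -> no
  'sun' -> no
Matching words: ['bag']
Count: 1

1


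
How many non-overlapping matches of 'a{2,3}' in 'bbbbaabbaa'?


Pattern 'a{2,3}' matches between 2 and 3 consecutive a's (greedy).
String: 'bbbbaabbaa'
Finding runs of a's and applying greedy matching:
  Run at pos 4: 'aa' (length 2)
  Run at pos 8: 'aa' (length 2)
Matches: ['aa', 'aa']
Count: 2

2


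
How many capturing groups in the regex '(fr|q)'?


To count capturing groups, count each '(' that starts a group.
Pattern: '(fr|q)'
Walking through the pattern:
  Position 0: '(' -> group #1
Total capturing groups: 1

1


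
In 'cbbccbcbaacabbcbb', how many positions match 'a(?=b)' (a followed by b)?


Lookahead 'a(?=b)' matches 'a' only when followed by 'b'.
String: 'cbbccbcbaacabbcbb'
Checking each position where char is 'a':
  pos 8: 'a' -> no (next='a')
  pos 9: 'a' -> no (next='c')
  pos 11: 'a' -> MATCH (next='b')
Matching positions: [11]
Count: 1

1


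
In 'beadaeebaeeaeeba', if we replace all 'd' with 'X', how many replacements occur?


re.sub('d', 'X', text) replaces every occurrence of 'd' with 'X'.
Text: 'beadaeebaeeaeeba'
Scanning for 'd':
  pos 3: 'd' -> replacement #1
Total replacements: 1

1


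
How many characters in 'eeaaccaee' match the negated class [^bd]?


Negated class [^bd] matches any char NOT in {b, d}
Scanning 'eeaaccaee':
  pos 0: 'e' -> MATCH
  pos 1: 'e' -> MATCH
  pos 2: 'a' -> MATCH
  pos 3: 'a' -> MATCH
  pos 4: 'c' -> MATCH
  pos 5: 'c' -> MATCH
  pos 6: 'a' -> MATCH
  pos 7: 'e' -> MATCH
  pos 8: 'e' -> MATCH
Total matches: 9

9


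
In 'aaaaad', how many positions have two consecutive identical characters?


Looking for consecutive identical characters in 'aaaaad':
  pos 0-1: 'a' vs 'a' -> MATCH ('aa')
  pos 1-2: 'a' vs 'a' -> MATCH ('aa')
  pos 2-3: 'a' vs 'a' -> MATCH ('aa')
  pos 3-4: 'a' vs 'a' -> MATCH ('aa')
  pos 4-5: 'a' vs 'd' -> different
Consecutive identical pairs: ['aa', 'aa', 'aa', 'aa']
Count: 4

4


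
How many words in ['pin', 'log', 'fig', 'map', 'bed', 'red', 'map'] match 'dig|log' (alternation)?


Alternation 'dig|log' matches either 'dig' or 'log'.
Checking each word:
  'pin' -> no
  'log' -> MATCH
  'fig' -> no
  'map' -> no
  'bed' -> no
  'red' -> no
  'map' -> no
Matches: ['log']
Count: 1

1


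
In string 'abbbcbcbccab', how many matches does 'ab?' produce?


Pattern 'ab?' matches 'a' optionally followed by 'b'.
String: 'abbbcbcbccab'
Scanning left to right for 'a' then checking next char:
  Match 1: 'ab' (a followed by b)
  Match 2: 'ab' (a followed by b)
Total matches: 2

2


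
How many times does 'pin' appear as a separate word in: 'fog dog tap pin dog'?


Scanning each word for exact match 'pin':
  Word 1: 'fog' -> no
  Word 2: 'dog' -> no
  Word 3: 'tap' -> no
  Word 4: 'pin' -> MATCH
  Word 5: 'dog' -> no
Total matches: 1

1


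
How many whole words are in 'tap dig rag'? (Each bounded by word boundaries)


Word boundaries (\b) mark the start/end of each word.
Text: 'tap dig rag'
Splitting by whitespace:
  Word 1: 'tap'
  Word 2: 'dig'
  Word 3: 'rag'
Total whole words: 3

3


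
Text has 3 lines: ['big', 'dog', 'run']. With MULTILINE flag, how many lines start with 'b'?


With MULTILINE flag, ^ matches the start of each line.
Lines: ['big', 'dog', 'run']
Checking which lines start with 'b':
  Line 1: 'big' -> MATCH
  Line 2: 'dog' -> no
  Line 3: 'run' -> no
Matching lines: ['big']
Count: 1

1


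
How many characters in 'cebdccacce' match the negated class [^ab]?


Negated class [^ab] matches any char NOT in {a, b}
Scanning 'cebdccacce':
  pos 0: 'c' -> MATCH
  pos 1: 'e' -> MATCH
  pos 2: 'b' -> no (excluded)
  pos 3: 'd' -> MATCH
  pos 4: 'c' -> MATCH
  pos 5: 'c' -> MATCH
  pos 6: 'a' -> no (excluded)
  pos 7: 'c' -> MATCH
  pos 8: 'c' -> MATCH
  pos 9: 'e' -> MATCH
Total matches: 8

8


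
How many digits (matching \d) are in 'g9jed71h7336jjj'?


\d matches any digit 0-9.
Scanning 'g9jed71h7336jjj':
  pos 1: '9' -> DIGIT
  pos 5: '7' -> DIGIT
  pos 6: '1' -> DIGIT
  pos 8: '7' -> DIGIT
  pos 9: '3' -> DIGIT
  pos 10: '3' -> DIGIT
  pos 11: '6' -> DIGIT
Digits found: ['9', '7', '1', '7', '3', '3', '6']
Total: 7

7


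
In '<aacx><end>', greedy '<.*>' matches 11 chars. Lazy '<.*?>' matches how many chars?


Greedy '<.*>' tries to match as MUCH as possible.
Lazy '<.*?>' tries to match as LITTLE as possible.

String: '<aacx><end>'
Greedy '<.*>' starts at first '<' and extends to the LAST '>': '<aacx><end>' (11 chars)
Lazy '<.*?>' starts at first '<' and stops at the FIRST '>': '<aacx>' (6 chars)

6


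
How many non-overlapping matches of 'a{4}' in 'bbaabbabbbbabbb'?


Pattern 'a{4}' matches exactly 4 consecutive a's (greedy, non-overlapping).
String: 'bbaabbabbbbabbb'
Scanning for runs of a's:
  Run at pos 2: 'aa' (length 2) -> 0 match(es)
  Run at pos 6: 'a' (length 1) -> 0 match(es)
  Run at pos 11: 'a' (length 1) -> 0 match(es)
Matches found: []
Total: 0

0


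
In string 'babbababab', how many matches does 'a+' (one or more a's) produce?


Pattern 'a+' matches one or more consecutive a's.
String: 'babbababab'
Scanning for runs of a:
  Match 1: 'a' (length 1)
  Match 2: 'a' (length 1)
  Match 3: 'a' (length 1)
  Match 4: 'a' (length 1)
Total matches: 4

4


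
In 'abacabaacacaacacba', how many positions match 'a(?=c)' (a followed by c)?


Lookahead 'a(?=c)' matches 'a' only when followed by 'c'.
String: 'abacabaacacaacacba'
Checking each position where char is 'a':
  pos 0: 'a' -> no (next='b')
  pos 2: 'a' -> MATCH (next='c')
  pos 4: 'a' -> no (next='b')
  pos 6: 'a' -> no (next='a')
  pos 7: 'a' -> MATCH (next='c')
  pos 9: 'a' -> MATCH (next='c')
  pos 11: 'a' -> no (next='a')
  pos 12: 'a' -> MATCH (next='c')
  pos 14: 'a' -> MATCH (next='c')
Matching positions: [2, 7, 9, 12, 14]
Count: 5

5


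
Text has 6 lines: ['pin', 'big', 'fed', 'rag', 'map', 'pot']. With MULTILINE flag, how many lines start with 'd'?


With MULTILINE flag, ^ matches the start of each line.
Lines: ['pin', 'big', 'fed', 'rag', 'map', 'pot']
Checking which lines start with 'd':
  Line 1: 'pin' -> no
  Line 2: 'big' -> no
  Line 3: 'fed' -> no
  Line 4: 'rag' -> no
  Line 5: 'map' -> no
  Line 6: 'pot' -> no
Matching lines: []
Count: 0

0


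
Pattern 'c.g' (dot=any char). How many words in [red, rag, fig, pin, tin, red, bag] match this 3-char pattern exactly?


Pattern 'c.g' means: starts with 'c', any single char, ends with 'g'.
Checking each word (must be exactly 3 chars):
  'red' (len=3): no
  'rag' (len=3): no
  'fig' (len=3): no
  'pin' (len=3): no
  'tin' (len=3): no
  'red' (len=3): no
  'bag' (len=3): no
Matching words: []
Total: 0

0


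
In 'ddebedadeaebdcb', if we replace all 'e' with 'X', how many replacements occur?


re.sub('e', 'X', text) replaces every occurrence of 'e' with 'X'.
Text: 'ddebedadeaebdcb'
Scanning for 'e':
  pos 2: 'e' -> replacement #1
  pos 4: 'e' -> replacement #2
  pos 8: 'e' -> replacement #3
  pos 10: 'e' -> replacement #4
Total replacements: 4

4


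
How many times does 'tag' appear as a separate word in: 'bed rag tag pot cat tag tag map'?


Scanning each word for exact match 'tag':
  Word 1: 'bed' -> no
  Word 2: 'rag' -> no
  Word 3: 'tag' -> MATCH
  Word 4: 'pot' -> no
  Word 5: 'cat' -> no
  Word 6: 'tag' -> MATCH
  Word 7: 'tag' -> MATCH
  Word 8: 'map' -> no
Total matches: 3

3


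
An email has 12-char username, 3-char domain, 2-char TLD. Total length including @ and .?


An email address has format: username@domain.tld
Username length: 12
'@' character: 1
Domain length: 3
'.' character: 1
TLD length: 2
Total = 12 + 1 + 3 + 1 + 2 = 19

19


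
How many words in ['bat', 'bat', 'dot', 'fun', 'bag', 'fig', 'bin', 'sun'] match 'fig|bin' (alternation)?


Alternation 'fig|bin' matches either 'fig' or 'bin'.
Checking each word:
  'bat' -> no
  'bat' -> no
  'dot' -> no
  'fun' -> no
  'bag' -> no
  'fig' -> MATCH
  'bin' -> MATCH
  'sun' -> no
Matches: ['fig', 'bin']
Count: 2

2


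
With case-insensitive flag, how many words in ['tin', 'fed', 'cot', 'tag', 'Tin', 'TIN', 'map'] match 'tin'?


Case-insensitive matching: compare each word's lowercase form to 'tin'.
  'tin' -> lower='tin' -> MATCH
  'fed' -> lower='fed' -> no
  'cot' -> lower='cot' -> no
  'tag' -> lower='tag' -> no
  'Tin' -> lower='tin' -> MATCH
  'TIN' -> lower='tin' -> MATCH
  'map' -> lower='map' -> no
Matches: ['tin', 'Tin', 'TIN']
Count: 3

3


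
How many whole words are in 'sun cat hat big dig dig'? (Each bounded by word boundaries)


Word boundaries (\b) mark the start/end of each word.
Text: 'sun cat hat big dig dig'
Splitting by whitespace:
  Word 1: 'sun'
  Word 2: 'cat'
  Word 3: 'hat'
  Word 4: 'big'
  Word 5: 'dig'
  Word 6: 'dig'
Total whole words: 6

6


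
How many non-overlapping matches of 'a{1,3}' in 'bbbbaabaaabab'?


Pattern 'a{1,3}' matches between 1 and 3 consecutive a's (greedy).
String: 'bbbbaabaaabab'
Finding runs of a's and applying greedy matching:
  Run at pos 4: 'aa' (length 2)
  Run at pos 7: 'aaa' (length 3)
  Run at pos 11: 'a' (length 1)
Matches: ['aa', 'aaa', 'a']
Count: 3

3


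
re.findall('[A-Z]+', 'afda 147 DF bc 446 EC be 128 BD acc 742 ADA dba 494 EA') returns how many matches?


Pattern '[A-Z]+' finds one or more uppercase letters.
Text: 'afda 147 DF bc 446 EC be 128 BD acc 742 ADA dba 494 EA'
Scanning for matches:
  Match 1: 'DF'
  Match 2: 'EC'
  Match 3: 'BD'
  Match 4: 'ADA'
  Match 5: 'EA'
Total matches: 5

5


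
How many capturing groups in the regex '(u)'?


To count capturing groups, count each '(' that starts a group.
Pattern: '(u)'
Walking through the pattern:
  Position 0: '(' -> group #1
Total capturing groups: 1

1


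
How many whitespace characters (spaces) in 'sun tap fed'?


\s matches whitespace characters (spaces, tabs, etc.).
Text: 'sun tap fed'
This text has 3 words separated by spaces.
Number of spaces = number of words - 1 = 3 - 1 = 2

2


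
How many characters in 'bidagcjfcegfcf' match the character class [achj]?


Character class [achj] matches any of: {a, c, h, j}
Scanning string 'bidagcjfcegfcf' character by character:
  pos 0: 'b' -> no
  pos 1: 'i' -> no
  pos 2: 'd' -> no
  pos 3: 'a' -> MATCH
  pos 4: 'g' -> no
  pos 5: 'c' -> MATCH
  pos 6: 'j' -> MATCH
  pos 7: 'f' -> no
  pos 8: 'c' -> MATCH
  pos 9: 'e' -> no
  pos 10: 'g' -> no
  pos 11: 'f' -> no
  pos 12: 'c' -> MATCH
  pos 13: 'f' -> no
Total matches: 5

5


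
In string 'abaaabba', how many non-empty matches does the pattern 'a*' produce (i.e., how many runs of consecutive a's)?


Pattern 'a*' matches zero or more a's. We want non-empty runs of consecutive a's.
String: 'abaaabba'
Walking through the string to find runs of a's:
  Run 1: positions 0-0 -> 'a'
  Run 2: positions 2-4 -> 'aaa'
  Run 3: positions 7-7 -> 'a'
Non-empty runs found: ['a', 'aaa', 'a']
Count: 3

3


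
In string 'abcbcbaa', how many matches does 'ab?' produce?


Pattern 'ab?' matches 'a' optionally followed by 'b'.
String: 'abcbcbaa'
Scanning left to right for 'a' then checking next char:
  Match 1: 'ab' (a followed by b)
  Match 2: 'a' (a not followed by b)
  Match 3: 'a' (a not followed by b)
Total matches: 3

3


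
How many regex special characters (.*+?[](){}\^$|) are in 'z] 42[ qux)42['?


Regex special characters are: . * + ? [ ] ( ) { } \ ^ $ |
Scanning 'z] 42[ qux)42[':
  pos 1: ']' -> SPECIAL
  pos 5: '[' -> SPECIAL
  pos 10: ')' -> SPECIAL
  pos 13: '[' -> SPECIAL
Special chars found: [']', '[', ')', '[']
Total: 4

4


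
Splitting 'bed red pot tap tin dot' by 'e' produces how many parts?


Splitting by 'e' breaks the string at each occurrence of the separator.
Text: 'bed red pot tap tin dot'
Parts after split:
  Part 1: 'b'
  Part 2: 'd r'
  Part 3: 'd pot tap tin dot'
Total parts: 3

3


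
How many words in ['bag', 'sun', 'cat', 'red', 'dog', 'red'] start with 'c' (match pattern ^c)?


Pattern ^c anchors to start of word. Check which words begin with 'c':
  'bag' -> no
  'sun' -> no
  'cat' -> MATCH (starts with 'c')
  'red' -> no
  'dog' -> no
  'red' -> no
Matching words: ['cat']
Count: 1

1


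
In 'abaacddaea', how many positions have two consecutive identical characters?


Looking for consecutive identical characters in 'abaacddaea':
  pos 0-1: 'a' vs 'b' -> different
  pos 1-2: 'b' vs 'a' -> different
  pos 2-3: 'a' vs 'a' -> MATCH ('aa')
  pos 3-4: 'a' vs 'c' -> different
  pos 4-5: 'c' vs 'd' -> different
  pos 5-6: 'd' vs 'd' -> MATCH ('dd')
  pos 6-7: 'd' vs 'a' -> different
  pos 7-8: 'a' vs 'e' -> different
  pos 8-9: 'e' vs 'a' -> different
Consecutive identical pairs: ['aa', 'dd']
Count: 2

2


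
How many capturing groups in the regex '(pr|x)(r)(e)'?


To count capturing groups, count each '(' that starts a group.
Pattern: '(pr|x)(r)(e)'
Walking through the pattern:
  Position 0: '(' -> group #1
  Position 6: '(' -> group #2
  Position 9: '(' -> group #3
Total capturing groups: 3

3


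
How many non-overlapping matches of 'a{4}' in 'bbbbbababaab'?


Pattern 'a{4}' matches exactly 4 consecutive a's (greedy, non-overlapping).
String: 'bbbbbababaab'
Scanning for runs of a's:
  Run at pos 5: 'a' (length 1) -> 0 match(es)
  Run at pos 7: 'a' (length 1) -> 0 match(es)
  Run at pos 9: 'aa' (length 2) -> 0 match(es)
Matches found: []
Total: 0

0


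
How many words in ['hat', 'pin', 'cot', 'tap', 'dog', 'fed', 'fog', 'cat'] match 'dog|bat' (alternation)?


Alternation 'dog|bat' matches either 'dog' or 'bat'.
Checking each word:
  'hat' -> no
  'pin' -> no
  'cot' -> no
  'tap' -> no
  'dog' -> MATCH
  'fed' -> no
  'fog' -> no
  'cat' -> no
Matches: ['dog']
Count: 1

1


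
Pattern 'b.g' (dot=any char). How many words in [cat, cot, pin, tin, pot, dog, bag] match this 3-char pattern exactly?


Pattern 'b.g' means: starts with 'b', any single char, ends with 'g'.
Checking each word (must be exactly 3 chars):
  'cat' (len=3): no
  'cot' (len=3): no
  'pin' (len=3): no
  'tin' (len=3): no
  'pot' (len=3): no
  'dog' (len=3): no
  'bag' (len=3): MATCH
Matching words: ['bag']
Total: 1

1


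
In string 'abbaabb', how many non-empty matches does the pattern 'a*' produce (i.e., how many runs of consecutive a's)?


Pattern 'a*' matches zero or more a's. We want non-empty runs of consecutive a's.
String: 'abbaabb'
Walking through the string to find runs of a's:
  Run 1: positions 0-0 -> 'a'
  Run 2: positions 3-4 -> 'aa'
Non-empty runs found: ['a', 'aa']
Count: 2

2


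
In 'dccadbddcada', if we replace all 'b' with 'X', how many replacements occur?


re.sub('b', 'X', text) replaces every occurrence of 'b' with 'X'.
Text: 'dccadbddcada'
Scanning for 'b':
  pos 5: 'b' -> replacement #1
Total replacements: 1

1


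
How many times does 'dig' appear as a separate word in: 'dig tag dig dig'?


Scanning each word for exact match 'dig':
  Word 1: 'dig' -> MATCH
  Word 2: 'tag' -> no
  Word 3: 'dig' -> MATCH
  Word 4: 'dig' -> MATCH
Total matches: 3

3


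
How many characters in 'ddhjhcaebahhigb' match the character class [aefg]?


Character class [aefg] matches any of: {a, e, f, g}
Scanning string 'ddhjhcaebahhigb' character by character:
  pos 0: 'd' -> no
  pos 1: 'd' -> no
  pos 2: 'h' -> no
  pos 3: 'j' -> no
  pos 4: 'h' -> no
  pos 5: 'c' -> no
  pos 6: 'a' -> MATCH
  pos 7: 'e' -> MATCH
  pos 8: 'b' -> no
  pos 9: 'a' -> MATCH
  pos 10: 'h' -> no
  pos 11: 'h' -> no
  pos 12: 'i' -> no
  pos 13: 'g' -> MATCH
  pos 14: 'b' -> no
Total matches: 4

4


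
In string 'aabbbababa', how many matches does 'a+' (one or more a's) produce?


Pattern 'a+' matches one or more consecutive a's.
String: 'aabbbababa'
Scanning for runs of a:
  Match 1: 'aa' (length 2)
  Match 2: 'a' (length 1)
  Match 3: 'a' (length 1)
  Match 4: 'a' (length 1)
Total matches: 4

4


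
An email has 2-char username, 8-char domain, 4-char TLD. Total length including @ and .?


An email address has format: username@domain.tld
Username length: 2
'@' character: 1
Domain length: 8
'.' character: 1
TLD length: 4
Total = 2 + 1 + 8 + 1 + 4 = 16

16


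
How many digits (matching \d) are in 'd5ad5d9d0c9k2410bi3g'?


\d matches any digit 0-9.
Scanning 'd5ad5d9d0c9k2410bi3g':
  pos 1: '5' -> DIGIT
  pos 4: '5' -> DIGIT
  pos 6: '9' -> DIGIT
  pos 8: '0' -> DIGIT
  pos 10: '9' -> DIGIT
  pos 12: '2' -> DIGIT
  pos 13: '4' -> DIGIT
  pos 14: '1' -> DIGIT
  pos 15: '0' -> DIGIT
  pos 18: '3' -> DIGIT
Digits found: ['5', '5', '9', '0', '9', '2', '4', '1', '0', '3']
Total: 10

10


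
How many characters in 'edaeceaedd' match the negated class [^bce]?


Negated class [^bce] matches any char NOT in {b, c, e}
Scanning 'edaeceaedd':
  pos 0: 'e' -> no (excluded)
  pos 1: 'd' -> MATCH
  pos 2: 'a' -> MATCH
  pos 3: 'e' -> no (excluded)
  pos 4: 'c' -> no (excluded)
  pos 5: 'e' -> no (excluded)
  pos 6: 'a' -> MATCH
  pos 7: 'e' -> no (excluded)
  pos 8: 'd' -> MATCH
  pos 9: 'd' -> MATCH
Total matches: 5

5


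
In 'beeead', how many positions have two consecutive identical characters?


Looking for consecutive identical characters in 'beeead':
  pos 0-1: 'b' vs 'e' -> different
  pos 1-2: 'e' vs 'e' -> MATCH ('ee')
  pos 2-3: 'e' vs 'e' -> MATCH ('ee')
  pos 3-4: 'e' vs 'a' -> different
  pos 4-5: 'a' vs 'd' -> different
Consecutive identical pairs: ['ee', 'ee']
Count: 2

2


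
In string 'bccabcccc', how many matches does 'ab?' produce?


Pattern 'ab?' matches 'a' optionally followed by 'b'.
String: 'bccabcccc'
Scanning left to right for 'a' then checking next char:
  Match 1: 'ab' (a followed by b)
Total matches: 1

1


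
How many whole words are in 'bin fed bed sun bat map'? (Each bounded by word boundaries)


Word boundaries (\b) mark the start/end of each word.
Text: 'bin fed bed sun bat map'
Splitting by whitespace:
  Word 1: 'bin'
  Word 2: 'fed'
  Word 3: 'bed'
  Word 4: 'sun'
  Word 5: 'bat'
  Word 6: 'map'
Total whole words: 6

6


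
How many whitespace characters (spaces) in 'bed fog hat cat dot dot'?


\s matches whitespace characters (spaces, tabs, etc.).
Text: 'bed fog hat cat dot dot'
This text has 6 words separated by spaces.
Number of spaces = number of words - 1 = 6 - 1 = 5

5


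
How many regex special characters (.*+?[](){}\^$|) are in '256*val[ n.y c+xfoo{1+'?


Regex special characters are: . * + ? [ ] ( ) { } \ ^ $ |
Scanning '256*val[ n.y c+xfoo{1+':
  pos 3: '*' -> SPECIAL
  pos 7: '[' -> SPECIAL
  pos 10: '.' -> SPECIAL
  pos 14: '+' -> SPECIAL
  pos 19: '{' -> SPECIAL
  pos 21: '+' -> SPECIAL
Special chars found: ['*', '[', '.', '+', '{', '+']
Total: 6

6


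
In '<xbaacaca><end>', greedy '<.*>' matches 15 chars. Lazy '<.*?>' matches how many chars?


Greedy '<.*>' tries to match as MUCH as possible.
Lazy '<.*?>' tries to match as LITTLE as possible.

String: '<xbaacaca><end>'
Greedy '<.*>' starts at first '<' and extends to the LAST '>': '<xbaacaca><end>' (15 chars)
Lazy '<.*?>' starts at first '<' and stops at the FIRST '>': '<xbaacaca>' (10 chars)

10


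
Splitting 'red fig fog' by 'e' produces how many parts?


Splitting by 'e' breaks the string at each occurrence of the separator.
Text: 'red fig fog'
Parts after split:
  Part 1: 'r'
  Part 2: 'd fig fog'
Total parts: 2

2


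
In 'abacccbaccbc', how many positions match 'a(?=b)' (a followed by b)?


Lookahead 'a(?=b)' matches 'a' only when followed by 'b'.
String: 'abacccbaccbc'
Checking each position where char is 'a':
  pos 0: 'a' -> MATCH (next='b')
  pos 2: 'a' -> no (next='c')
  pos 7: 'a' -> no (next='c')
Matching positions: [0]
Count: 1

1


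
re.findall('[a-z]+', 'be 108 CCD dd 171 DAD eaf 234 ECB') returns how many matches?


Pattern '[a-z]+' finds one or more lowercase letters.
Text: 'be 108 CCD dd 171 DAD eaf 234 ECB'
Scanning for matches:
  Match 1: 'be'
  Match 2: 'dd'
  Match 3: 'eaf'
Total matches: 3

3


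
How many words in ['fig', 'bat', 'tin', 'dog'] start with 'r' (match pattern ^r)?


Pattern ^r anchors to start of word. Check which words begin with 'r':
  'fig' -> no
  'bat' -> no
  'tin' -> no
  'dog' -> no
Matching words: []
Count: 0

0


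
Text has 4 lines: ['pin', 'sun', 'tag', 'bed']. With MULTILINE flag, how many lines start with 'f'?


With MULTILINE flag, ^ matches the start of each line.
Lines: ['pin', 'sun', 'tag', 'bed']
Checking which lines start with 'f':
  Line 1: 'pin' -> no
  Line 2: 'sun' -> no
  Line 3: 'tag' -> no
  Line 4: 'bed' -> no
Matching lines: []
Count: 0

0


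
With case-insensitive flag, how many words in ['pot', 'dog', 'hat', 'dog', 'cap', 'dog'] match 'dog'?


Case-insensitive matching: compare each word's lowercase form to 'dog'.
  'pot' -> lower='pot' -> no
  'dog' -> lower='dog' -> MATCH
  'hat' -> lower='hat' -> no
  'dog' -> lower='dog' -> MATCH
  'cap' -> lower='cap' -> no
  'dog' -> lower='dog' -> MATCH
Matches: ['dog', 'dog', 'dog']
Count: 3

3


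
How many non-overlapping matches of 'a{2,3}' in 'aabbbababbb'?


Pattern 'a{2,3}' matches between 2 and 3 consecutive a's (greedy).
String: 'aabbbababbb'
Finding runs of a's and applying greedy matching:
  Run at pos 0: 'aa' (length 2)
  Run at pos 5: 'a' (length 1)
  Run at pos 7: 'a' (length 1)
Matches: ['aa']
Count: 1

1


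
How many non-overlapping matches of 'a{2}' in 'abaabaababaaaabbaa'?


Pattern 'a{2}' matches exactly 2 consecutive a's (greedy, non-overlapping).
String: 'abaabaababaaaabbaa'
Scanning for runs of a's:
  Run at pos 0: 'a' (length 1) -> 0 match(es)
  Run at pos 2: 'aa' (length 2) -> 1 match(es)
  Run at pos 5: 'aa' (length 2) -> 1 match(es)
  Run at pos 8: 'a' (length 1) -> 0 match(es)
  Run at pos 10: 'aaaa' (length 4) -> 2 match(es)
  Run at pos 16: 'aa' (length 2) -> 1 match(es)
Matches found: ['aa', 'aa', 'aa', 'aa', 'aa']
Total: 5

5


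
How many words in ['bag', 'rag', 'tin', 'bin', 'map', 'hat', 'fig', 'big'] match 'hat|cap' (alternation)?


Alternation 'hat|cap' matches either 'hat' or 'cap'.
Checking each word:
  'bag' -> no
  'rag' -> no
  'tin' -> no
  'bin' -> no
  'map' -> no
  'hat' -> MATCH
  'fig' -> no
  'big' -> no
Matches: ['hat']
Count: 1

1


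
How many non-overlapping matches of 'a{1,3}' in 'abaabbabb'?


Pattern 'a{1,3}' matches between 1 and 3 consecutive a's (greedy).
String: 'abaabbabb'
Finding runs of a's and applying greedy matching:
  Run at pos 0: 'a' (length 1)
  Run at pos 2: 'aa' (length 2)
  Run at pos 6: 'a' (length 1)
Matches: ['a', 'aa', 'a']
Count: 3

3


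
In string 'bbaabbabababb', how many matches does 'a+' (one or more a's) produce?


Pattern 'a+' matches one or more consecutive a's.
String: 'bbaabbabababb'
Scanning for runs of a:
  Match 1: 'aa' (length 2)
  Match 2: 'a' (length 1)
  Match 3: 'a' (length 1)
  Match 4: 'a' (length 1)
Total matches: 4

4


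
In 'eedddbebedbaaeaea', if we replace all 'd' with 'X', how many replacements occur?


re.sub('d', 'X', text) replaces every occurrence of 'd' with 'X'.
Text: 'eedddbebedbaaeaea'
Scanning for 'd':
  pos 2: 'd' -> replacement #1
  pos 3: 'd' -> replacement #2
  pos 4: 'd' -> replacement #3
  pos 9: 'd' -> replacement #4
Total replacements: 4

4


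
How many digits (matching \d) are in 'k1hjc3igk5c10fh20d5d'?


\d matches any digit 0-9.
Scanning 'k1hjc3igk5c10fh20d5d':
  pos 1: '1' -> DIGIT
  pos 5: '3' -> DIGIT
  pos 9: '5' -> DIGIT
  pos 11: '1' -> DIGIT
  pos 12: '0' -> DIGIT
  pos 15: '2' -> DIGIT
  pos 16: '0' -> DIGIT
  pos 18: '5' -> DIGIT
Digits found: ['1', '3', '5', '1', '0', '2', '0', '5']
Total: 8

8


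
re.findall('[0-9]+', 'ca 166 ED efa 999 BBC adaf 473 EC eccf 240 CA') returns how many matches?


Pattern '[0-9]+' finds one or more digits.
Text: 'ca 166 ED efa 999 BBC adaf 473 EC eccf 240 CA'
Scanning for matches:
  Match 1: '166'
  Match 2: '999'
  Match 3: '473'
  Match 4: '240'
Total matches: 4

4


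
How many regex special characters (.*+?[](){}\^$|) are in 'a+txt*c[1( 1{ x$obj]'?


Regex special characters are: . * + ? [ ] ( ) { } \ ^ $ |
Scanning 'a+txt*c[1( 1{ x$obj]':
  pos 1: '+' -> SPECIAL
  pos 5: '*' -> SPECIAL
  pos 7: '[' -> SPECIAL
  pos 9: '(' -> SPECIAL
  pos 12: '{' -> SPECIAL
  pos 15: '$' -> SPECIAL
  pos 19: ']' -> SPECIAL
Special chars found: ['+', '*', '[', '(', '{', '$', ']']
Total: 7

7


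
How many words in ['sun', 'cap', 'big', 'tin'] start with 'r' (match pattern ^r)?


Pattern ^r anchors to start of word. Check which words begin with 'r':
  'sun' -> no
  'cap' -> no
  'big' -> no
  'tin' -> no
Matching words: []
Count: 0

0


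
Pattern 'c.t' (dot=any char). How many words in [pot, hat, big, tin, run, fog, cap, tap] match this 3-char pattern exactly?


Pattern 'c.t' means: starts with 'c', any single char, ends with 't'.
Checking each word (must be exactly 3 chars):
  'pot' (len=3): no
  'hat' (len=3): no
  'big' (len=3): no
  'tin' (len=3): no
  'run' (len=3): no
  'fog' (len=3): no
  'cap' (len=3): no
  'tap' (len=3): no
Matching words: []
Total: 0

0


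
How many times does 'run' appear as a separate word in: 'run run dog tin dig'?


Scanning each word for exact match 'run':
  Word 1: 'run' -> MATCH
  Word 2: 'run' -> MATCH
  Word 3: 'dog' -> no
  Word 4: 'tin' -> no
  Word 5: 'dig' -> no
Total matches: 2

2


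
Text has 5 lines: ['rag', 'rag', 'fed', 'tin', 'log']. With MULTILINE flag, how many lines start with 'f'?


With MULTILINE flag, ^ matches the start of each line.
Lines: ['rag', 'rag', 'fed', 'tin', 'log']
Checking which lines start with 'f':
  Line 1: 'rag' -> no
  Line 2: 'rag' -> no
  Line 3: 'fed' -> MATCH
  Line 4: 'tin' -> no
  Line 5: 'log' -> no
Matching lines: ['fed']
Count: 1

1


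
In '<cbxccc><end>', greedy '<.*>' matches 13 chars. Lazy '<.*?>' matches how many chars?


Greedy '<.*>' tries to match as MUCH as possible.
Lazy '<.*?>' tries to match as LITTLE as possible.

String: '<cbxccc><end>'
Greedy '<.*>' starts at first '<' and extends to the LAST '>': '<cbxccc><end>' (13 chars)
Lazy '<.*?>' starts at first '<' and stops at the FIRST '>': '<cbxccc>' (8 chars)

8


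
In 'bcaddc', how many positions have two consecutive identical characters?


Looking for consecutive identical characters in 'bcaddc':
  pos 0-1: 'b' vs 'c' -> different
  pos 1-2: 'c' vs 'a' -> different
  pos 2-3: 'a' vs 'd' -> different
  pos 3-4: 'd' vs 'd' -> MATCH ('dd')
  pos 4-5: 'd' vs 'c' -> different
Consecutive identical pairs: ['dd']
Count: 1

1


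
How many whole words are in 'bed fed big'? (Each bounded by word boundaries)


Word boundaries (\b) mark the start/end of each word.
Text: 'bed fed big'
Splitting by whitespace:
  Word 1: 'bed'
  Word 2: 'fed'
  Word 3: 'big'
Total whole words: 3

3


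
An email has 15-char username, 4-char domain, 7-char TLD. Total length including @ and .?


An email address has format: username@domain.tld
Username length: 15
'@' character: 1
Domain length: 4
'.' character: 1
TLD length: 7
Total = 15 + 1 + 4 + 1 + 7 = 28

28


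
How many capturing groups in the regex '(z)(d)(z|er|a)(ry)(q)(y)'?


To count capturing groups, count each '(' that starts a group.
Pattern: '(z)(d)(z|er|a)(ry)(q)(y)'
Walking through the pattern:
  Position 0: '(' -> group #1
  Position 3: '(' -> group #2
  Position 6: '(' -> group #3
  Position 14: '(' -> group #4
  Position 18: '(' -> group #5
  Position 21: '(' -> group #6
Total capturing groups: 6

6


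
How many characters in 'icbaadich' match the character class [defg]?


Character class [defg] matches any of: {d, e, f, g}
Scanning string 'icbaadich' character by character:
  pos 0: 'i' -> no
  pos 1: 'c' -> no
  pos 2: 'b' -> no
  pos 3: 'a' -> no
  pos 4: 'a' -> no
  pos 5: 'd' -> MATCH
  pos 6: 'i' -> no
  pos 7: 'c' -> no
  pos 8: 'h' -> no
Total matches: 1

1


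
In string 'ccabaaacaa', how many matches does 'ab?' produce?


Pattern 'ab?' matches 'a' optionally followed by 'b'.
String: 'ccabaaacaa'
Scanning left to right for 'a' then checking next char:
  Match 1: 'ab' (a followed by b)
  Match 2: 'a' (a not followed by b)
  Match 3: 'a' (a not followed by b)
  Match 4: 'a' (a not followed by b)
  Match 5: 'a' (a not followed by b)
  Match 6: 'a' (a not followed by b)
Total matches: 6

6


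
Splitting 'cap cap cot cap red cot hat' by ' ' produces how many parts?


Splitting by ' ' breaks the string at each occurrence of the separator.
Text: 'cap cap cot cap red cot hat'
Parts after split:
  Part 1: 'cap'
  Part 2: 'cap'
  Part 3: 'cot'
  Part 4: 'cap'
  Part 5: 'red'
  Part 6: 'cot'
  Part 7: 'hat'
Total parts: 7

7


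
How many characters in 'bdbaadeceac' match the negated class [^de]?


Negated class [^de] matches any char NOT in {d, e}
Scanning 'bdbaadeceac':
  pos 0: 'b' -> MATCH
  pos 1: 'd' -> no (excluded)
  pos 2: 'b' -> MATCH
  pos 3: 'a' -> MATCH
  pos 4: 'a' -> MATCH
  pos 5: 'd' -> no (excluded)
  pos 6: 'e' -> no (excluded)
  pos 7: 'c' -> MATCH
  pos 8: 'e' -> no (excluded)
  pos 9: 'a' -> MATCH
  pos 10: 'c' -> MATCH
Total matches: 7

7


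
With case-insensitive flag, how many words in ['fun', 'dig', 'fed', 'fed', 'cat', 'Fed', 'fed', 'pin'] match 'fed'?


Case-insensitive matching: compare each word's lowercase form to 'fed'.
  'fun' -> lower='fun' -> no
  'dig' -> lower='dig' -> no
  'fed' -> lower='fed' -> MATCH
  'fed' -> lower='fed' -> MATCH
  'cat' -> lower='cat' -> no
  'Fed' -> lower='fed' -> MATCH
  'fed' -> lower='fed' -> MATCH
  'pin' -> lower='pin' -> no
Matches: ['fed', 'fed', 'Fed', 'fed']
Count: 4

4


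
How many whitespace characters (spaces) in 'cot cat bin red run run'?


\s matches whitespace characters (spaces, tabs, etc.).
Text: 'cot cat bin red run run'
This text has 6 words separated by spaces.
Number of spaces = number of words - 1 = 6 - 1 = 5

5


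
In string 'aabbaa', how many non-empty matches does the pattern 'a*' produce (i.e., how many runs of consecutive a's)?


Pattern 'a*' matches zero or more a's. We want non-empty runs of consecutive a's.
String: 'aabbaa'
Walking through the string to find runs of a's:
  Run 1: positions 0-1 -> 'aa'
  Run 2: positions 4-5 -> 'aa'
Non-empty runs found: ['aa', 'aa']
Count: 2

2


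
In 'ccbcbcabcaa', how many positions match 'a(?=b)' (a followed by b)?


Lookahead 'a(?=b)' matches 'a' only when followed by 'b'.
String: 'ccbcbcabcaa'
Checking each position where char is 'a':
  pos 6: 'a' -> MATCH (next='b')
  pos 9: 'a' -> no (next='a')
Matching positions: [6]
Count: 1

1


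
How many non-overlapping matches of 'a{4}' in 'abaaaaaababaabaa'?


Pattern 'a{4}' matches exactly 4 consecutive a's (greedy, non-overlapping).
String: 'abaaaaaababaabaa'
Scanning for runs of a's:
  Run at pos 0: 'a' (length 1) -> 0 match(es)
  Run at pos 2: 'aaaaaa' (length 6) -> 1 match(es)
  Run at pos 9: 'a' (length 1) -> 0 match(es)
  Run at pos 11: 'aa' (length 2) -> 0 match(es)
  Run at pos 14: 'aa' (length 2) -> 0 match(es)
Matches found: ['aaaa']
Total: 1

1


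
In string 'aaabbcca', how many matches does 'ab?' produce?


Pattern 'ab?' matches 'a' optionally followed by 'b'.
String: 'aaabbcca'
Scanning left to right for 'a' then checking next char:
  Match 1: 'a' (a not followed by b)
  Match 2: 'a' (a not followed by b)
  Match 3: 'ab' (a followed by b)
  Match 4: 'a' (a not followed by b)
Total matches: 4

4


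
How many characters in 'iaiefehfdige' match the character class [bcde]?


Character class [bcde] matches any of: {b, c, d, e}
Scanning string 'iaiefehfdige' character by character:
  pos 0: 'i' -> no
  pos 1: 'a' -> no
  pos 2: 'i' -> no
  pos 3: 'e' -> MATCH
  pos 4: 'f' -> no
  pos 5: 'e' -> MATCH
  pos 6: 'h' -> no
  pos 7: 'f' -> no
  pos 8: 'd' -> MATCH
  pos 9: 'i' -> no
  pos 10: 'g' -> no
  pos 11: 'e' -> MATCH
Total matches: 4

4


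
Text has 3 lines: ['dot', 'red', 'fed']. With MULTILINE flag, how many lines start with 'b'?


With MULTILINE flag, ^ matches the start of each line.
Lines: ['dot', 'red', 'fed']
Checking which lines start with 'b':
  Line 1: 'dot' -> no
  Line 2: 'red' -> no
  Line 3: 'fed' -> no
Matching lines: []
Count: 0

0


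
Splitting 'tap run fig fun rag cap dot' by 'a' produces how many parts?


Splitting by 'a' breaks the string at each occurrence of the separator.
Text: 'tap run fig fun rag cap dot'
Parts after split:
  Part 1: 't'
  Part 2: 'p run fig fun r'
  Part 3: 'g c'
  Part 4: 'p dot'
Total parts: 4

4


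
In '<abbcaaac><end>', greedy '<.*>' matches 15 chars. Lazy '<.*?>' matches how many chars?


Greedy '<.*>' tries to match as MUCH as possible.
Lazy '<.*?>' tries to match as LITTLE as possible.

String: '<abbcaaac><end>'
Greedy '<.*>' starts at first '<' and extends to the LAST '>': '<abbcaaac><end>' (15 chars)
Lazy '<.*?>' starts at first '<' and stops at the FIRST '>': '<abbcaaac>' (10 chars)

10


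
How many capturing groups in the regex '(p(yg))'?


To count capturing groups, count each '(' that starts a group.
Pattern: '(p(yg))'
Walking through the pattern:
  Position 0: '(' -> group #1
  Position 2: '(' -> group #2
Total capturing groups: 2

2


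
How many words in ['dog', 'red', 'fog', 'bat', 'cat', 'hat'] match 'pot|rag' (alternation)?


Alternation 'pot|rag' matches either 'pot' or 'rag'.
Checking each word:
  'dog' -> no
  'red' -> no
  'fog' -> no
  'bat' -> no
  'cat' -> no
  'hat' -> no
Matches: []
Count: 0

0


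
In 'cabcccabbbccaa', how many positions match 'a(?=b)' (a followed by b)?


Lookahead 'a(?=b)' matches 'a' only when followed by 'b'.
String: 'cabcccabbbccaa'
Checking each position where char is 'a':
  pos 1: 'a' -> MATCH (next='b')
  pos 6: 'a' -> MATCH (next='b')
  pos 12: 'a' -> no (next='a')
Matching positions: [1, 6]
Count: 2

2


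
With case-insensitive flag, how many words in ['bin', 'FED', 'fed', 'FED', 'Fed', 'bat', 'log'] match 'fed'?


Case-insensitive matching: compare each word's lowercase form to 'fed'.
  'bin' -> lower='bin' -> no
  'FED' -> lower='fed' -> MATCH
  'fed' -> lower='fed' -> MATCH
  'FED' -> lower='fed' -> MATCH
  'Fed' -> lower='fed' -> MATCH
  'bat' -> lower='bat' -> no
  'log' -> lower='log' -> no
Matches: ['FED', 'fed', 'FED', 'Fed']
Count: 4

4
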